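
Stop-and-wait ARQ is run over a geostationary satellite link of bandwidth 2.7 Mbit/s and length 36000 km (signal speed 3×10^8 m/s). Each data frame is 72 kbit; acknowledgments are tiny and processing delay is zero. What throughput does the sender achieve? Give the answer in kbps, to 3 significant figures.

t_tx = L/R = 72000/2700000 = 0.0266667 s.
t_prop = 36000000/300000000 = 0.12 s; RTT = 0.24 s.
Cycle = t_tx + RTT = 0.266667 s.
Throughput = L / cycle = 72000 / 0.266667 = 270 kbps.

270 kbps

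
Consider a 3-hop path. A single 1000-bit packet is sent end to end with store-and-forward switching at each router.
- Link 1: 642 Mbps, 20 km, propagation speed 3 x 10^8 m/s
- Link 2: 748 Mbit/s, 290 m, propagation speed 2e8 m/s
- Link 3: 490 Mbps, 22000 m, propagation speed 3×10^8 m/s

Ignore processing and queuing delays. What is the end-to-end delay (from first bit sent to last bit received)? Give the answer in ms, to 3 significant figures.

Transmission delays (L/R per hop): 0.00155763, 0.0013369, 0.00204082 ms; sum = 0.00493535 ms.
Propagation delays (d/s per hop): 0.0666667, 0.00145, 0.0733333 ms; sum = 0.14145 ms.
End-to-end = 0.146 ms.

0.146 ms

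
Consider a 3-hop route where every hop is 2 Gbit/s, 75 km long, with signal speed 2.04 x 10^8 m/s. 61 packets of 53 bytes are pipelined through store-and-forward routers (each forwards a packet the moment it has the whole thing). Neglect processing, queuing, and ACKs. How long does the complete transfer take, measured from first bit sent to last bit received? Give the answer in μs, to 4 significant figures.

1116 μs

Per-hop transmission t_tx = L/R = 424/2000000000 = 0.212 μs.
Per-hop propagation t_prop = 75000/204000000 = 367.647 μs.
Pipeline fill: first packet needs 3·t_tx to clear all hops; remaining 60 packets each add one t_tx.
Total = (3+61-1)·t_tx + 3·t_prop = 63·0.212 + 3·367.647 = 1116 μs.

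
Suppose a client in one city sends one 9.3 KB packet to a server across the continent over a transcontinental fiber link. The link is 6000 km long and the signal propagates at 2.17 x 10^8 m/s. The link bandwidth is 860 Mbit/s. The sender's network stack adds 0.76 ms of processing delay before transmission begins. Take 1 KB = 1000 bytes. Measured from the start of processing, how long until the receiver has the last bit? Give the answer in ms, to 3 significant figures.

L = 74400 bits.
Transmission delay = L/R = 74400 / 860000000 = 0.0865116 ms.
Propagation delay = d/s = 6000000 m / 217000000 m/s = 27.6498 ms.
Plus processing delay 0.76 ms = 0.76 ms.
Total = 28.5 ms.

28.5 ms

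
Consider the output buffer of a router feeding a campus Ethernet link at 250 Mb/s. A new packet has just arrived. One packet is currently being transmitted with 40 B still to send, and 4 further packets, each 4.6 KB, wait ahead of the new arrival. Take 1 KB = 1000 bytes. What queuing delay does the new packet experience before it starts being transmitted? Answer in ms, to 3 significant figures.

0.590 ms

Each queued packet: L/R = 36800/250000000 = 0.1472 ms.
4 queued → 0.5888 ms.
Plus remaining 320 bits of current packet: 0.00128 ms.
Queuing delay = 0.590 ms.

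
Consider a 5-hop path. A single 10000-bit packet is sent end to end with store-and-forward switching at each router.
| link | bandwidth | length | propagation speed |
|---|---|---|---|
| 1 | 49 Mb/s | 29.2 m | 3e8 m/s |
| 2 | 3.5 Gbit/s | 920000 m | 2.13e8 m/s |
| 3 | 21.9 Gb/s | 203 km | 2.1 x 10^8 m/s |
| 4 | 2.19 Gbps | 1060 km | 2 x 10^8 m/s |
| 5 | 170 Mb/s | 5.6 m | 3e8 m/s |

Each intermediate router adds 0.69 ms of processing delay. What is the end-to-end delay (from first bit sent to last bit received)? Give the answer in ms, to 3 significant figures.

13.6 ms

Transmission delays (L/R per hop): 0.204082, 0.00285714, 0.000456621, 0.00456621, 0.0588235 ms; sum = 0.270785 ms.
Propagation delays (d/s per hop): 9.73333e-05, 4.31925, 0.966667, 5.3, 1.86667e-05 ms; sum = 10.586 ms.
Processing at 4 router(s): 4 × 0.69 ms = 2.76 ms.
End-to-end = 13.6 ms.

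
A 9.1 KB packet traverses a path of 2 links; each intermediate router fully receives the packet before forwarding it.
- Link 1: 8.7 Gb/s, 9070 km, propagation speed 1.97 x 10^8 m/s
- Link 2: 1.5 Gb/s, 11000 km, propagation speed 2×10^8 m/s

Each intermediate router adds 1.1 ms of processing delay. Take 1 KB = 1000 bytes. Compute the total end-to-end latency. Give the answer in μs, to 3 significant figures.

102000 μs

L = 72800 bits.
Transmission delays (L/R per hop): 8.36782, 48.5333 μs; sum = 56.9011 μs.
Propagation delays (d/s per hop): 46040.6, 55000 μs; sum = 101041 μs.
Processing at 1 router(s): 1 × 1.1 ms = 1100 μs.
End-to-end = 102000 μs.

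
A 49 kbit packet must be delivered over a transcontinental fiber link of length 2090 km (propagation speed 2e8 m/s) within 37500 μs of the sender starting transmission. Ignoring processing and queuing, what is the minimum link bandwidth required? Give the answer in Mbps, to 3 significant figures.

Propagation delay = 2090000 / 200000000 = 10450 μs.
Transmission budget = 37500 − 10450 = 27050 μs.
R ≥ L / t_tx = 49000 bits / 0.02705 s = 1.81 Mbps.

1.81 Mbps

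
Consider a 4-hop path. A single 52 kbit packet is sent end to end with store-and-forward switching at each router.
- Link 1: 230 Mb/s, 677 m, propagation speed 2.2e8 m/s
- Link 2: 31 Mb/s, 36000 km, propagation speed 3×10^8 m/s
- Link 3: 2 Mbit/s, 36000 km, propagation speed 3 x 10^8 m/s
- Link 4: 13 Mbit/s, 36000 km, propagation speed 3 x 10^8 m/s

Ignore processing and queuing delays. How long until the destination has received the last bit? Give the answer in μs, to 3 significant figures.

L = 52000 bits.
Transmission delays (L/R per hop): 226.087, 1677.42, 26000, 4000 μs; sum = 31903.5 μs.
Propagation delays (d/s per hop): 3.07727, 120000, 120000, 120000 μs; sum = 360003 μs.
End-to-end = 392000 μs.

392000 μs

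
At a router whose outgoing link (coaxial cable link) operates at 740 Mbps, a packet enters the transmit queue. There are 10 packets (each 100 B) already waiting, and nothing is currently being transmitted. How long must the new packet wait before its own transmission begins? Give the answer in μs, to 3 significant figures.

Each queued packet: L/R = 800/740000000 = 1.08108 μs.
10 queued → 10.8108 μs.
Queuing delay = 10.8 μs.

10.8 μs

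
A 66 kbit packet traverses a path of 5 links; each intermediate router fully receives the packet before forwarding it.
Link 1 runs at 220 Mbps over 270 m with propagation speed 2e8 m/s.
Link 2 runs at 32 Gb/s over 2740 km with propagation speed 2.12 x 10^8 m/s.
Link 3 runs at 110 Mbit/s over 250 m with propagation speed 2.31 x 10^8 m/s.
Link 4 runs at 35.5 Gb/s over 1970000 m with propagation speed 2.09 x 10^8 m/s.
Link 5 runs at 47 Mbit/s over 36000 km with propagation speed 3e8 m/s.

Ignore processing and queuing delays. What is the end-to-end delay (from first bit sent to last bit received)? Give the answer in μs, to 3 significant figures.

L = 66000 bits.
Transmission delays (L/R per hop): 300, 2.0625, 600, 1.85915, 1404.26 μs; sum = 2308.18 μs.
Propagation delays (d/s per hop): 1.35, 12924.5, 1.08225, 9425.84, 120000 μs; sum = 142353 μs.
End-to-end = 145000 μs.

145000 μs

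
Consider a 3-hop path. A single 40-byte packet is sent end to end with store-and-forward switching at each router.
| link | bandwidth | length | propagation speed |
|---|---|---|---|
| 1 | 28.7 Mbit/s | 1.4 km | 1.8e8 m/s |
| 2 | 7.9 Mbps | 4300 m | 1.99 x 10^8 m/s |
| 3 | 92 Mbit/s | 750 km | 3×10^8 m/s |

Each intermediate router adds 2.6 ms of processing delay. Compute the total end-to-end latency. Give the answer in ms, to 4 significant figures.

L = 40 × 8 = 320 bits.
Transmission delays (L/R per hop): 0.0111498, 0.0405063, 0.00347826 ms; sum = 0.0551344 ms.
Propagation delays (d/s per hop): 0.00777778, 0.021608, 2.5 ms; sum = 2.52939 ms.
Processing at 2 router(s): 2 × 2.6 ms = 5.2 ms.
End-to-end = 7.785 ms.

7.785 ms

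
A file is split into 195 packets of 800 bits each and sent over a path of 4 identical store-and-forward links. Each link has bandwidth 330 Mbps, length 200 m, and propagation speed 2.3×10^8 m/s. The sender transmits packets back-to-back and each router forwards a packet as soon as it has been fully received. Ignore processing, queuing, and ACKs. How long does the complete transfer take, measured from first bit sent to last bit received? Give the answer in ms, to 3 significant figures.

Per-hop transmission t_tx = L/R = 800/330000000 = 0.00242424 ms.
Per-hop propagation t_prop = 200/2.3e+08 = 0.000869565 ms.
Pipeline fill: first packet needs 4·t_tx to clear all hops; remaining 194 packets each add one t_tx.
Total = (4+195-1)·t_tx + 4·t_prop = 198·0.00242424 + 4·0.000869565 = 0.483 ms.

0.483 ms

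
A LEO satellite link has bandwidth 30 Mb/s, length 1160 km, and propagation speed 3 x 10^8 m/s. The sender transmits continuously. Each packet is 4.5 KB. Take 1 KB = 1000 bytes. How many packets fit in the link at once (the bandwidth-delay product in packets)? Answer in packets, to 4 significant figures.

Propagation delay = 1160000 / 300000000 = 0.00386667 s.
BDP = R × t_prop = 30000000 × 0.00386667 = 116000 bits.
In packets of 36000 bits: 3.222 packets.

3.222 packets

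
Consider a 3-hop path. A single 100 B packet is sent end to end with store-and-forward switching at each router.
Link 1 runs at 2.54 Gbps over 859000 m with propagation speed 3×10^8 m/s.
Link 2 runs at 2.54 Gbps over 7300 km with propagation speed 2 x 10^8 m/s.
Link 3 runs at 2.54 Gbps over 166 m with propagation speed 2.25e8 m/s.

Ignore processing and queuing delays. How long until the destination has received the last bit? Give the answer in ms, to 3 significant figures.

L = 100 × 8 = 800 bits.
Transmission delay per hop = L/R = 800/2540000000 = 0.000314961 ms; 3 hops → 0.000944882 ms.
Propagation delays (d/s per hop): 2.86333, 36.5, 0.000737778 ms; sum = 39.3641 ms.
End-to-end = 39.4 ms.

39.4 ms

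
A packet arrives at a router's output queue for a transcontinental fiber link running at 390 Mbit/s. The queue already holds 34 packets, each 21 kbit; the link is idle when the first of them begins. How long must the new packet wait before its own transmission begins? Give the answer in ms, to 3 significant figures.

1.83 ms

Each queued packet: L/R = 21000/390000000 = 0.0538462 ms.
34 queued → 1.83077 ms.
Queuing delay = 1.83 ms.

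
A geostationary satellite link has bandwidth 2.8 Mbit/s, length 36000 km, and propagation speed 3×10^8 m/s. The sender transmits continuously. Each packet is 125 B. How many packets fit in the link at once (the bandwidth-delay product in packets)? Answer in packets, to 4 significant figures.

Propagation delay = 36000000 / 300000000 = 0.12 s.
BDP = R × t_prop = 2800000 × 0.12 = 336000 bits.
In packets of 1000 bits: 336.0 packets.

336.0 packets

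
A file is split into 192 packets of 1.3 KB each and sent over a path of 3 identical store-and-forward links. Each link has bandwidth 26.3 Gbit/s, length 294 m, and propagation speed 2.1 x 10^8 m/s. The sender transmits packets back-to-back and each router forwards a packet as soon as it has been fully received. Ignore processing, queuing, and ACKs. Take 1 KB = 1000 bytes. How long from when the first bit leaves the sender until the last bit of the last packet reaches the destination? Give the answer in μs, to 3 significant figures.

80.9 μs

Per-hop transmission t_tx = L/R = 10400/26300000000 = 0.395437 μs.
Per-hop propagation t_prop = 294/210000000 = 1.4 μs.
Pipeline fill: first packet needs 3·t_tx to clear all hops; remaining 191 packets each add one t_tx.
Total = (3+192-1)·t_tx + 3·t_prop = 194·0.395437 + 3·1.4 = 80.9 μs.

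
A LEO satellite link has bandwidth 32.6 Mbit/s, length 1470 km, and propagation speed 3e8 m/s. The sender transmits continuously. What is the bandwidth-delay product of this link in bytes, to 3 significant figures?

20000 bytes

Propagation delay = 1470000 / 300000000 = 0.0049 s.
BDP = R × t_prop = 32600000 × 0.0049 = 159740 bits.
In bytes: 159740/8 = 20000 bytes.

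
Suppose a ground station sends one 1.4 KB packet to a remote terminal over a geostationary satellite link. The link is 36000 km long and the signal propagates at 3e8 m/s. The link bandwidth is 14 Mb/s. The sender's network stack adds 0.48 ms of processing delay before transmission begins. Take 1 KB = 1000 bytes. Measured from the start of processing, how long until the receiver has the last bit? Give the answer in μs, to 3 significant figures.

L = 11200 bits.
Transmission delay = L/R = 11200 / 14000000 = 800 μs.
Propagation delay = d/s = 36000000 m / 300000000 m/s = 120000 μs.
Plus processing delay 0.48 ms = 480 μs.
Total = 121000 μs.

121000 μs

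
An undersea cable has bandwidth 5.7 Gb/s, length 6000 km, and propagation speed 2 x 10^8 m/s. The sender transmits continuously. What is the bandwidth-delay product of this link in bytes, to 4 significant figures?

Propagation delay = 6000000 / 200000000 = 0.03 s.
BDP = R × t_prop = 5700000000 × 0.03 = 171000000 bits.
In bytes: 171000000/8 = 21380000 bytes.

21380000 bytes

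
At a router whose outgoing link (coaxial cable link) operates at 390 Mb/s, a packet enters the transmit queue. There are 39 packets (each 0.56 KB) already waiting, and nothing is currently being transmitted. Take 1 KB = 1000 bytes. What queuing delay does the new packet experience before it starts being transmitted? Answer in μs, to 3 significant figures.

Each queued packet: L/R = 4480/390000000 = 11.4872 μs.
39 queued → 448 μs.
Queuing delay = 448 μs.

448 μs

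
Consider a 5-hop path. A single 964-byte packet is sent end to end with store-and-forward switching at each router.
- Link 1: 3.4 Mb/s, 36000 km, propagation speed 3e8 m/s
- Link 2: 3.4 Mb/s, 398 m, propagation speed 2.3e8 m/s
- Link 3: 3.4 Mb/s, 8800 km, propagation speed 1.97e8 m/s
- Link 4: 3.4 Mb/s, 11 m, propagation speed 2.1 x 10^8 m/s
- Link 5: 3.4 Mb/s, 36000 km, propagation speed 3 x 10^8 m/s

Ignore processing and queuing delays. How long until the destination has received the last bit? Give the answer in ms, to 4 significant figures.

L = 964 × 8 = 7712 bits.
Transmission delay per hop = L/R = 7712/3400000 = 2.26824 ms; 5 hops → 11.3412 ms.
Propagation delays (d/s per hop): 120, 0.00173043, 44.6701, 5.2381e-05, 120 ms; sum = 284.672 ms.
End-to-end = 296.0 ms.

296.0 ms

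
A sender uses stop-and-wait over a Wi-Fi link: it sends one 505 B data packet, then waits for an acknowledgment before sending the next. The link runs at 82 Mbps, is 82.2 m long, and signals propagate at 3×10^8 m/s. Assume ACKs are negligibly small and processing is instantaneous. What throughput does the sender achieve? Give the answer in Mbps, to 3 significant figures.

81.1 Mbps

t_tx = L/R = 4040/82000000 = 4.92683e-05 s.
t_prop = 82.2/300000000 = 2.74e-07 s; RTT = 5.48e-07 s.
Cycle = t_tx + RTT = 4.98163e-05 s.
Throughput = L / cycle = 4040 / 4.98163e-05 = 81.1 Mbps.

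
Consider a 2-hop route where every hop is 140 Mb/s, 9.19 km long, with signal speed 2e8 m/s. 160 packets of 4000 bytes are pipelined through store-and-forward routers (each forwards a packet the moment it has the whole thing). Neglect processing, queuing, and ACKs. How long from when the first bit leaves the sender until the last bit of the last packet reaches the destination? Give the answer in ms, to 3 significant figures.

Per-hop transmission t_tx = L/R = 32000/140000000 = 0.228571 ms.
Per-hop propagation t_prop = 9190/200000000 = 0.04595 ms.
Pipeline fill: first packet needs 2·t_tx to clear all hops; remaining 159 packets each add one t_tx.
Total = (2+160-1)·t_tx + 2·t_prop = 161·0.228571 + 2·0.04595 = 36.9 ms.

36.9 ms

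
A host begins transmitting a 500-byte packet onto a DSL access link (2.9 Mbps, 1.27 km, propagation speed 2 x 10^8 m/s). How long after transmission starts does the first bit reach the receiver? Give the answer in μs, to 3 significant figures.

6.35 μs

First bit experiences only propagation delay: d/s = 1270/200000000 = 6.35 μs.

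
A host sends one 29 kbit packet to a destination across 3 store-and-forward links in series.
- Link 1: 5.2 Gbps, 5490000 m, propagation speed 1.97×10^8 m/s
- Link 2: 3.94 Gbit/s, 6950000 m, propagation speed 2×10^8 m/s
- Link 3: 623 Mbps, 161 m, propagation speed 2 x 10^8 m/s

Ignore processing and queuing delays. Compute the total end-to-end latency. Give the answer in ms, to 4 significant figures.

L = 29000 bits.
Transmission delays (L/R per hop): 0.00557692, 0.00736041, 0.046549 ms; sum = 0.0594863 ms.
Propagation delays (d/s per hop): 27.868, 34.75, 0.000805 ms; sum = 62.6188 ms.
End-to-end = 62.68 ms.

62.68 ms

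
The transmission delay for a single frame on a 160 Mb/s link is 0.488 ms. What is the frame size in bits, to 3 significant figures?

78100 bits

L = R × t_tx = 160000000 b/s × 0.000488 s = 78080 bits.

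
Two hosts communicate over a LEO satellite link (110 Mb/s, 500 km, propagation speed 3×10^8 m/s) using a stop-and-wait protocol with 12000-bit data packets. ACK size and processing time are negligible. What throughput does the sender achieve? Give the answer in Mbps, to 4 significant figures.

3.486 Mbps

t_tx = L/R = 12000/110000000 = 0.000109091 s.
t_prop = 500000/300000000 = 0.00166667 s; RTT = 0.00333333 s.
Cycle = t_tx + RTT = 0.00344242 s.
Throughput = L / cycle = 12000 / 0.00344242 = 3.486 Mbps.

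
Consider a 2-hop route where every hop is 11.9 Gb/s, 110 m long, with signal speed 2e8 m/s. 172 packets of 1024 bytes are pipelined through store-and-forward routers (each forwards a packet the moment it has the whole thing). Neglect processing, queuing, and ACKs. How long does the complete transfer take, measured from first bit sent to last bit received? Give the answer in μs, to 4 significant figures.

Per-hop transmission t_tx = L/R = 8192/11900000000 = 0.688403 μs.
Per-hop propagation t_prop = 110/200000000 = 0.55 μs.
Pipeline fill: first packet needs 2·t_tx to clear all hops; remaining 171 packets each add one t_tx.
Total = (2+172-1)·t_tx + 2·t_prop = 173·0.688403 + 2·0.55 = 120.2 μs.

120.2 μs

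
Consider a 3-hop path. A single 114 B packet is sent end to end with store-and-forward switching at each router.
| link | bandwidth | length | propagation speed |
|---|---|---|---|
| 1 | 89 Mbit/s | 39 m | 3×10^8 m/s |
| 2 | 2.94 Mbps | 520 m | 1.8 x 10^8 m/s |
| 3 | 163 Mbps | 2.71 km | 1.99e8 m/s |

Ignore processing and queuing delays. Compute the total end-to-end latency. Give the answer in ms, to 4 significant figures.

L = 114 × 8 = 912 bits.
Transmission delays (L/R per hop): 0.0102472, 0.310204, 0.00559509 ms; sum = 0.326046 ms.
Propagation delays (d/s per hop): 0.00013, 0.00288889, 0.0136181 ms; sum = 0.016637 ms.
End-to-end = 0.3427 ms.

0.3427 ms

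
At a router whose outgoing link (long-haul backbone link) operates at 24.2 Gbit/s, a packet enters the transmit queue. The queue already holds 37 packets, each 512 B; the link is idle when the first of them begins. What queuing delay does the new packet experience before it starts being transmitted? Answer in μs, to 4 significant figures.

6.262 μs

Each queued packet: L/R = 4096/24200000000 = 0.169256 μs.
37 queued → 6.26248 μs.
Queuing delay = 6.262 μs.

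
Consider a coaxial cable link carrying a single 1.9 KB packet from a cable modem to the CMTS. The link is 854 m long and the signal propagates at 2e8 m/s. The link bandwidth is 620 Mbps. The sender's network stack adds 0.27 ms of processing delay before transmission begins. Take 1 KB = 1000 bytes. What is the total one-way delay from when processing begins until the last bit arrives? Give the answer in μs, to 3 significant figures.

L = 15200 bits.
Transmission delay = L/R = 15200 / 620000000 = 24.5161 μs.
Propagation delay = d/s = 854 m / 200000000 m/s = 4.27 μs.
Plus processing delay 0.27 ms = 270 μs.
Total = 299 μs.

299 μs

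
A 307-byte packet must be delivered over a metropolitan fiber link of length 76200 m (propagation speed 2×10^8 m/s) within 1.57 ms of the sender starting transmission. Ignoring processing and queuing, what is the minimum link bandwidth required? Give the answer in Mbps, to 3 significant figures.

L = 2456 bits.
Propagation delay = 76200 / 200000000 = 0.381 ms.
Transmission budget = 1.57 − 0.381 = 1.189 ms.
R ≥ L / t_tx = 2456 bits / 0.001189 s = 2.07 Mbps.

2.07 Mbps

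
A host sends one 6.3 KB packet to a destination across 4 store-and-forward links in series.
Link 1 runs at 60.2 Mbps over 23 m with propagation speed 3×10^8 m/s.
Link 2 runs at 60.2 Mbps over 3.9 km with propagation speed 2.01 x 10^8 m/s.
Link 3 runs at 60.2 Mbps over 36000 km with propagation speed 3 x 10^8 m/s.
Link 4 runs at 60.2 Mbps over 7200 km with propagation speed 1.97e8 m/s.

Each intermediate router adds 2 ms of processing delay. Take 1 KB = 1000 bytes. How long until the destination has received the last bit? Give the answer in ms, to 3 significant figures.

166 ms

L = 50400 bits.
Transmission delay per hop = L/R = 50400/60200000 = 0.837209 ms; 4 hops → 3.34884 ms.
Propagation delays (d/s per hop): 7.66667e-05, 0.019403, 120, 36.5482 ms; sum = 156.568 ms.
Processing at 3 router(s): 3 × 2 ms = 6 ms.
End-to-end = 166 ms.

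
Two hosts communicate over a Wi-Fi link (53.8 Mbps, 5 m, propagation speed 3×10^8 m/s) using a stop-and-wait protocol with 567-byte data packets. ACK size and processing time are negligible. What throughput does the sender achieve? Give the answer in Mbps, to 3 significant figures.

t_tx = L/R = 4536/53800000 = 8.43123e-05 s.
t_prop = 5/300000000 = 1.66667e-08 s; RTT = 3.33333e-08 s.
Cycle = t_tx + RTT = 8.43456e-05 s.
Throughput = L / cycle = 4536 / 8.43456e-05 = 53.8 Mbps.

53.8 Mbps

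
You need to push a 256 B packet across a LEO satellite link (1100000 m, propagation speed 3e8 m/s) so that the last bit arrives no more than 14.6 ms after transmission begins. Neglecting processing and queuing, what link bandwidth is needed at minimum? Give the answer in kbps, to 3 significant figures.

L = 2048 bits.
Propagation delay = 1100000 / 300000000 = 3.66667 ms.
Transmission budget = 14.6 − 3.66667 = 10.9333 ms.
R ≥ L / t_tx = 2048 bits / 0.0109333 s = 187 kbps.

187 kbps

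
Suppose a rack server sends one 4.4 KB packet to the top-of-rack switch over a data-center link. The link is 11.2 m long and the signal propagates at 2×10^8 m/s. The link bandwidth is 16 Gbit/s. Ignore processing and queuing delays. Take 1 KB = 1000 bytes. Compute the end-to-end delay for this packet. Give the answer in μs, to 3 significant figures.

2.26 μs

L = 35200 bits.
Transmission delay = L/R = 35200 / 16000000000 = 2.2 μs.
Propagation delay = d/s = 11.2 m / 200000000 m/s = 0.056 μs.
Total = 2.26 μs.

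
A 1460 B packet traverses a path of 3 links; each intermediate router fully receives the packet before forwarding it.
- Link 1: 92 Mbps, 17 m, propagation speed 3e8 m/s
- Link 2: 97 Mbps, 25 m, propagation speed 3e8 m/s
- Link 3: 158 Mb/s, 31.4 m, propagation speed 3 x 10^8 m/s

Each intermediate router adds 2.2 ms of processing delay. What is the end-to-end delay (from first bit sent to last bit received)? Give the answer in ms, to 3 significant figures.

L = 1460 × 8 = 11680 bits.
Transmission delays (L/R per hop): 0.126957, 0.120412, 0.0739241 ms; sum = 0.321293 ms.
Propagation delays (d/s per hop): 5.66667e-05, 8.33333e-05, 0.000104667 ms; sum = 0.000244667 ms.
Processing at 2 router(s): 2 × 2.2 ms = 4.4 ms.
End-to-end = 4.72 ms.

4.72 ms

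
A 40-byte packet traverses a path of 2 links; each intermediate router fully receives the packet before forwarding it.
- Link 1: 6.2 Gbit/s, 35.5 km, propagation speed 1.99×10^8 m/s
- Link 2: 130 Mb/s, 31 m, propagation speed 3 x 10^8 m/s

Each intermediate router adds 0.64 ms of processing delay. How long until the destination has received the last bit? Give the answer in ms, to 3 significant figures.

L = 40 × 8 = 320 bits.
Transmission delays (L/R per hop): 5.16129e-05, 0.00246154 ms; sum = 0.00251315 ms.
Propagation delays (d/s per hop): 0.178392, 0.000103333 ms; sum = 0.178495 ms.
Processing at 1 router(s): 1 × 0.64 ms = 0.64 ms.
End-to-end = 0.821 ms.

0.821 ms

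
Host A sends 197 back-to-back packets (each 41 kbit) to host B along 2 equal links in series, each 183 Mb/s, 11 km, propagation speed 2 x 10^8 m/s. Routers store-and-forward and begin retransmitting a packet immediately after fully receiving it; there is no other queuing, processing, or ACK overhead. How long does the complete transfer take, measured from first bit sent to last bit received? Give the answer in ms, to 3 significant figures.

44.5 ms

Per-hop transmission t_tx = L/R = 41000/183000000 = 0.224044 ms.
Per-hop propagation t_prop = 11000/200000000 = 0.055 ms.
Pipeline fill: first packet needs 2·t_tx to clear all hops; remaining 196 packets each add one t_tx.
Total = (2+197-1)·t_tx + 2·t_prop = 198·0.224044 + 2·0.055 = 44.5 ms.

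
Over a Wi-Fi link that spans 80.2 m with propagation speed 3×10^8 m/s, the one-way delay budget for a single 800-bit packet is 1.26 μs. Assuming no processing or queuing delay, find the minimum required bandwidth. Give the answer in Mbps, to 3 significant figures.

806 Mbps

Propagation delay = 80.2 / 300000000 = 0.267333 μs.
Transmission budget = 1.26 − 0.267333 = 0.992667 μs.
R ≥ L / t_tx = 800 bits / 9.92667e-07 s = 806 Mbps.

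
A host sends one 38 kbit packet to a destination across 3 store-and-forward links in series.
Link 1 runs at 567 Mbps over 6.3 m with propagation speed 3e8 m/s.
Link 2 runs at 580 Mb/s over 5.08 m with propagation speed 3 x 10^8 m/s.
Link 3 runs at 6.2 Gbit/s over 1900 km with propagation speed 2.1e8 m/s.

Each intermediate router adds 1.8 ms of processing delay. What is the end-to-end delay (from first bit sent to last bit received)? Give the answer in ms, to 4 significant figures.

L = 38000 bits.
Transmission delays (L/R per hop): 0.0670194, 0.0655172, 0.00612903 ms; sum = 0.138666 ms.
Propagation delays (d/s per hop): 2.1e-05, 1.69333e-05, 9.04762 ms; sum = 9.04766 ms.
Processing at 2 router(s): 2 × 1.8 ms = 3.6 ms.
End-to-end = 12.79 ms.

12.79 ms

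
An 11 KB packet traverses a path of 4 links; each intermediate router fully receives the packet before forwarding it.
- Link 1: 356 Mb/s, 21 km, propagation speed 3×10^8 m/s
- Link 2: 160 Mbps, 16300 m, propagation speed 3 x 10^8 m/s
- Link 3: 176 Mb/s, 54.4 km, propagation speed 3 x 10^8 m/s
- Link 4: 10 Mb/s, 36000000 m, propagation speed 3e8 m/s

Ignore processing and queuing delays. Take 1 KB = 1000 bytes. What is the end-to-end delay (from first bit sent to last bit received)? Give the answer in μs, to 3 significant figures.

L = 88000 bits.
Transmission delays (L/R per hop): 247.191, 550, 500, 8800 μs; sum = 10097.2 μs.
Propagation delays (d/s per hop): 70, 54.3333, 181.333, 120000 μs; sum = 120306 μs.
End-to-end = 130000 μs.

130000 μs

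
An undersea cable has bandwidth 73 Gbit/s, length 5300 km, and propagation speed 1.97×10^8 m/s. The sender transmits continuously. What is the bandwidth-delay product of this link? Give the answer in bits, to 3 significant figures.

1960000000 bits

Propagation delay = 5300000 / 197000000 = 0.0269036 s.
BDP = R × t_prop = 73000000000 × 0.0269036 = 1963960000 bits.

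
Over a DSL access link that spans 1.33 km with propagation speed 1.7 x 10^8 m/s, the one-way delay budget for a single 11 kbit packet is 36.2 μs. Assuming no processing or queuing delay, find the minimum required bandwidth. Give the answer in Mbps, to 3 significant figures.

Propagation delay = 1330 / 170000000 = 7.82353 μs.
Transmission budget = 36.2 − 7.82353 = 28.3765 μs.
R ≥ L / t_tx = 11000 bits / 2.83765e-05 s = 388 Mbps.

388 Mbps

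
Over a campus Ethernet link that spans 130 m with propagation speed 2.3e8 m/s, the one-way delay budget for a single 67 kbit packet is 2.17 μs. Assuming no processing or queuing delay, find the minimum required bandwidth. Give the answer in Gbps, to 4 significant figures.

41.75 Gbps

Propagation delay = 130 / 2.3e+08 = 0.565217 μs.
Transmission budget = 2.17 − 0.565217 = 1.60478 μs.
R ≥ L / t_tx = 67000 bits / 1.60478e-06 s = 41.75 Gbps.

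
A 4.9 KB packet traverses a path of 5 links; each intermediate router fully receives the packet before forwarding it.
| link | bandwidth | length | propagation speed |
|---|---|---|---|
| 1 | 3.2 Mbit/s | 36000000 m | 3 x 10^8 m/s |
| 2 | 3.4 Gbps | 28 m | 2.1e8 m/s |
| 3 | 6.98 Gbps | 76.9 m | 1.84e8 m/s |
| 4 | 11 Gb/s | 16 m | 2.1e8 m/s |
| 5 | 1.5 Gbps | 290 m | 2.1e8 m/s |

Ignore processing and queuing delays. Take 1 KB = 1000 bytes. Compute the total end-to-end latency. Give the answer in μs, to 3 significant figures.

L = 39200 bits.
Transmission delays (L/R per hop): 12250, 11.5294, 5.61605, 3.56364, 26.1333 μs; sum = 12296.8 μs.
Propagation delays (d/s per hop): 120000, 0.133333, 0.417935, 0.0761905, 1.38095 μs; sum = 120002 μs.
End-to-end = 132000 μs.

132000 μs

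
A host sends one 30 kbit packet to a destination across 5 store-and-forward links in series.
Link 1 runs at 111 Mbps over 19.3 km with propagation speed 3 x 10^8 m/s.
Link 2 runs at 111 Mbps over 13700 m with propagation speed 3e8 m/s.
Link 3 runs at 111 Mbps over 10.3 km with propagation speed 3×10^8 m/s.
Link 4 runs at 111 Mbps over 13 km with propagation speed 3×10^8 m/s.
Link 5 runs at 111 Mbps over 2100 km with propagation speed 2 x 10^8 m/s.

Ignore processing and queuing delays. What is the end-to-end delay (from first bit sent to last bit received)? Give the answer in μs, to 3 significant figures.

L = 30000 bits.
Transmission delay per hop = L/R = 30000/111000000 = 270.27 μs; 5 hops → 1351.35 μs.
Propagation delays (d/s per hop): 64.3333, 45.6667, 34.3333, 43.3333, 10500 μs; sum = 10687.7 μs.
End-to-end = 12000 μs.

12000 μs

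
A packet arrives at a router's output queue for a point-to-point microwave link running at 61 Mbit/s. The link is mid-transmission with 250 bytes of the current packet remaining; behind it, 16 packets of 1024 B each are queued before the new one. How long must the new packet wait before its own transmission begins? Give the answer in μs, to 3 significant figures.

2180 μs

Each queued packet: L/R = 8192/61000000 = 134.295 μs.
16 queued → 2148.72 μs.
Plus remaining 2000 bits of current packet: 32.7869 μs.
Queuing delay = 2180 μs.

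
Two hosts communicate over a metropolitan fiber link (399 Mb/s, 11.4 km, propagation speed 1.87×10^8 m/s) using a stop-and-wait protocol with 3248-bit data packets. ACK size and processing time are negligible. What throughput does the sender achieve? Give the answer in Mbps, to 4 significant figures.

24.97 Mbps

t_tx = L/R = 3248/399000000 = 8.14035e-06 s.
t_prop = 11400/187000000 = 6.09626e-05 s; RTT = 0.000121925 s.
Cycle = t_tx + RTT = 0.000130065 s.
Throughput = L / cycle = 3248 / 0.000130065 = 24.97 Mbps.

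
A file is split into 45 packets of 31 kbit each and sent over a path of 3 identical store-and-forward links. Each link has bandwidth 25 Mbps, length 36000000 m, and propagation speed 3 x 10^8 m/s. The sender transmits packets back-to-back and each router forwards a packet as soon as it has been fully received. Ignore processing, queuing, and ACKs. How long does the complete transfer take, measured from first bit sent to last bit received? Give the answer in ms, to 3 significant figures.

Per-hop transmission t_tx = L/R = 31000/25000000 = 1.24 ms.
Per-hop propagation t_prop = 36000000/300000000 = 120 ms.
Pipeline fill: first packet needs 3·t_tx to clear all hops; remaining 44 packets each add one t_tx.
Total = (3+45-1)·t_tx + 3·t_prop = 47·1.24 + 3·120 = 418 ms.

418 ms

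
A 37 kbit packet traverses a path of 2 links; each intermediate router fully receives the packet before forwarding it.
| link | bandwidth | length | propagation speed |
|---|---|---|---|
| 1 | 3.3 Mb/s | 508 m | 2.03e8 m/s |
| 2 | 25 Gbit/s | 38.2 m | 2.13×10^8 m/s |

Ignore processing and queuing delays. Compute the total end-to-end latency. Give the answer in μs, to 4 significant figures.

L = 37000 bits.
Transmission delays (L/R per hop): 11212.1, 1.48 μs; sum = 11213.6 μs.
Propagation delays (d/s per hop): 2.50246, 0.179343 μs; sum = 2.68181 μs.
End-to-end = 11220 μs.

11220 μs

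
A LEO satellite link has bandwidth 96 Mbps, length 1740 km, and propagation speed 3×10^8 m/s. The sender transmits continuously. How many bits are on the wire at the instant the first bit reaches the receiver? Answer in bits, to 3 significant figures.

Propagation delay = 1740000 / 300000000 = 0.0058 s.
BDP = R × t_prop = 96000000 × 0.0058 = 556800 bits.

557000 bits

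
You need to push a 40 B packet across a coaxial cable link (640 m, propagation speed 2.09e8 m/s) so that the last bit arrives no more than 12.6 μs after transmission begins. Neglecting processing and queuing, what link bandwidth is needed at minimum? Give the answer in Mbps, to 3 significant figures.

33.6 Mbps

L = 320 bits.
Propagation delay = 640 / 209000000 = 3.0622 μs.
Transmission budget = 12.6 − 3.0622 = 9.5378 μs.
R ≥ L / t_tx = 320 bits / 9.5378e-06 s = 33.6 Mbps.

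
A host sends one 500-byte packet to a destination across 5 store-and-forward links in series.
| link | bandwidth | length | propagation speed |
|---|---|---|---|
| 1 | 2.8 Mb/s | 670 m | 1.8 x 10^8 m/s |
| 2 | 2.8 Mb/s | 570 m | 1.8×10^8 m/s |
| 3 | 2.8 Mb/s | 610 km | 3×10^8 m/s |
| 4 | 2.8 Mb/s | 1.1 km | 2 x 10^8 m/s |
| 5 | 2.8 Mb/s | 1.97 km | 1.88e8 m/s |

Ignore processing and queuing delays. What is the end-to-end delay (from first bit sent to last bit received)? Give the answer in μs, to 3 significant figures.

9200 μs

L = 500 × 8 = 4000 bits.
Transmission delay per hop = L/R = 4000/2800000 = 1428.57 μs; 5 hops → 7142.86 μs.
Propagation delays (d/s per hop): 3.72222, 3.16667, 2033.33, 5.5, 10.4787 μs; sum = 2056.2 μs.
End-to-end = 9200 μs.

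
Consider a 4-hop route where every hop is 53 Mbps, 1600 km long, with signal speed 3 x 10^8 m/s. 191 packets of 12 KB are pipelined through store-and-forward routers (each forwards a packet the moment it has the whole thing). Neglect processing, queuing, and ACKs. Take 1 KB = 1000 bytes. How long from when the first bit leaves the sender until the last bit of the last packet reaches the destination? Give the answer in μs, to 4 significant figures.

Per-hop transmission t_tx = L/R = 96000/53000000 = 1811.32 μs.
Per-hop propagation t_prop = 1600000/300000000 = 5333.33 μs.
Pipeline fill: first packet needs 4·t_tx to clear all hops; remaining 190 packets each add one t_tx.
Total = (4+191-1)·t_tx + 4·t_prop = 194·1811.32 + 4·5333.33 = 372700 μs.

372700 μs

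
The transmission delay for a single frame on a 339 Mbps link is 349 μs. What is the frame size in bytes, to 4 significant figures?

14790 bytes

L = R × t_tx = 339000000 b/s × 0.000349 s = 118311 bits.
In bytes: 118311 / 8 = 14790 bytes.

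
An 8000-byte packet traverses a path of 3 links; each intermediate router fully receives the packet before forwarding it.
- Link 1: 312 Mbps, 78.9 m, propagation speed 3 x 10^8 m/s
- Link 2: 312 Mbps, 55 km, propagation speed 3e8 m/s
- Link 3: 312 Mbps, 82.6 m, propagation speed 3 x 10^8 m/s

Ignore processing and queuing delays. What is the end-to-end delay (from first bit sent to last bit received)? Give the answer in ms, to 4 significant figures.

L = 8000 × 8 = 64000 bits.
Transmission delay per hop = L/R = 64000/312000000 = 0.205128 ms; 3 hops → 0.615385 ms.
Propagation delays (d/s per hop): 0.000263, 0.183333, 0.000275333 ms; sum = 0.183872 ms.
End-to-end = 0.7993 ms.

0.7993 ms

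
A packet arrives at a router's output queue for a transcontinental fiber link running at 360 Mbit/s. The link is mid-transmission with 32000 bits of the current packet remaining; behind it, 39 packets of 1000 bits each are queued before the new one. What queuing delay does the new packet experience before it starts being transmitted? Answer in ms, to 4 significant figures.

Each queued packet: L/R = 1000/360000000 = 0.00277778 ms.
39 queued → 0.108333 ms.
Plus remaining 32000 bits of current packet: 0.0888889 ms.
Queuing delay = 0.1972 ms.

0.1972 ms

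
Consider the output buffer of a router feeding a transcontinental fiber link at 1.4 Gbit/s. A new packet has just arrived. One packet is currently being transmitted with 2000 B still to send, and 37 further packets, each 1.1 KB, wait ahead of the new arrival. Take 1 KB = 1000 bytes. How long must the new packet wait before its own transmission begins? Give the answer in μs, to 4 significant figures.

244.0 μs

Each queued packet: L/R = 8800/1400000000 = 6.28571 μs.
37 queued → 232.571 μs.
Plus remaining 16000 bits of current packet: 11.4286 μs.
Queuing delay = 244.0 μs.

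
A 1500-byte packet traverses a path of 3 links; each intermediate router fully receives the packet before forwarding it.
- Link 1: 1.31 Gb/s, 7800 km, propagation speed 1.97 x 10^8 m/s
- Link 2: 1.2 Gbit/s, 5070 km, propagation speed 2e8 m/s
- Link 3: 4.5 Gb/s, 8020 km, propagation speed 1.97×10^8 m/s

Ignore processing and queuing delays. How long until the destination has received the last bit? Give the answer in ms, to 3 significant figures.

106 ms

L = 1500 × 8 = 12000 bits.
Transmission delays (L/R per hop): 0.00916031, 0.01, 0.00266667 ms; sum = 0.021827 ms.
Propagation delays (d/s per hop): 39.5939, 25.35, 40.7107 ms; sum = 105.655 ms.
End-to-end = 106 ms.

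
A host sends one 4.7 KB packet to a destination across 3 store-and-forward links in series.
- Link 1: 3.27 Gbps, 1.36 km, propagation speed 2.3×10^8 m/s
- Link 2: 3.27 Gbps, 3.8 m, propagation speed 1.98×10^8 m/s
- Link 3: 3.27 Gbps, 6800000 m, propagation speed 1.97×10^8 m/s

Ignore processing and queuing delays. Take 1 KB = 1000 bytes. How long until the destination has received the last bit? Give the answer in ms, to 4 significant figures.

34.56 ms

L = 37600 bits.
Transmission delay per hop = L/R = 37600/3270000000 = 0.0114985 ms; 3 hops → 0.0344954 ms.
Propagation delays (d/s per hop): 0.00591304, 1.91919e-05, 34.5178 ms; sum = 34.5237 ms.
End-to-end = 34.56 ms.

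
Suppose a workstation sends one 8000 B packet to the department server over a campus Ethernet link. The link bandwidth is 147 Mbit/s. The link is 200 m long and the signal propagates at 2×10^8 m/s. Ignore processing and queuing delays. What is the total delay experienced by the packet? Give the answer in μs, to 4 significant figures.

436.4 μs

L = 8000 × 8 = 64000 bits.
Transmission delay = L/R = 64000 / 147000000 = 435.374 μs.
Propagation delay = d/s = 200 m / 200000000 m/s = 1 μs.
Total = 436.4 μs.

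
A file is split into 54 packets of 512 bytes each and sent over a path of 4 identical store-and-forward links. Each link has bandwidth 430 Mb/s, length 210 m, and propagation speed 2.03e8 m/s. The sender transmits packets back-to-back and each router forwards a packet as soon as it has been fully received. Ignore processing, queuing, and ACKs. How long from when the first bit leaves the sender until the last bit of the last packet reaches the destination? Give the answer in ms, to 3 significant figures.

0.547 ms

Per-hop transmission t_tx = L/R = 4096/430000000 = 0.00952558 ms.
Per-hop propagation t_prop = 210/2.03e+08 = 0.00103448 ms.
Pipeline fill: first packet needs 4·t_tx to clear all hops; remaining 53 packets each add one t_tx.
Total = (4+54-1)·t_tx + 4·t_prop = 57·0.00952558 + 4·0.00103448 = 0.547 ms.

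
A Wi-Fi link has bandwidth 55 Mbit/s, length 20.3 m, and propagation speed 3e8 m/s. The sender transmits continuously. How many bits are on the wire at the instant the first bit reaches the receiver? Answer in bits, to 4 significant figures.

3.722 bits

Propagation delay = 20.3 / 300000000 = 6.76667e-08 s.
BDP = R × t_prop = 55000000 × 6.76667e-08 = 3.72167 bits.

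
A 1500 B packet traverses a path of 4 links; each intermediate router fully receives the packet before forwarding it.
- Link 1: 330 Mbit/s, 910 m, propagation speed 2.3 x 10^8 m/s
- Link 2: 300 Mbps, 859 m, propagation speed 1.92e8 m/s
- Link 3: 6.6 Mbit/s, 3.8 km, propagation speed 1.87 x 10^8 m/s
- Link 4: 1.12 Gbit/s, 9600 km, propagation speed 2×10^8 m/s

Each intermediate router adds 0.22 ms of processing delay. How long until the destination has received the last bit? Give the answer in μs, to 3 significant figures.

50600 μs

L = 1500 × 8 = 12000 bits.
Transmission delays (L/R per hop): 36.3636, 40, 1818.18, 10.7143 μs; sum = 1905.26 μs.
Propagation delays (d/s per hop): 3.95652, 4.47396, 20.3209, 48000 μs; sum = 48028.8 μs.
Processing at 3 router(s): 3 × 0.22 ms = 660 μs.
End-to-end = 50600 μs.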